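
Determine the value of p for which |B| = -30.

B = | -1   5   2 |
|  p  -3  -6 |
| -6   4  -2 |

Expanding along the row containing p, det(B) is linear in p: det(B) = (18)·p + (114).
Set (18)·p + (114) = -30  ⇒  (18)·p = -144  ⇒  p = -8.

-8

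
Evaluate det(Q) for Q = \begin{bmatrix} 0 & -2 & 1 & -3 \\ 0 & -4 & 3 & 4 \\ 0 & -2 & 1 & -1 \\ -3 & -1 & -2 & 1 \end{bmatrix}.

Expand along column 1 (it has 3 zeros):
  − (-3) · M_41   where M_41 = det([-2 1 -3; -4 3 4; -2 1 -1]) = -4
det = (-1)·(-3)·(-4) = -12

-12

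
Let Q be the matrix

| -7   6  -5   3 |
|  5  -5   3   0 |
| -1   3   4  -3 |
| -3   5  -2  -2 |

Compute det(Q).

87

Expand along row 2 (it has 1 zero):
  − (5) · M_21   where M_21 = det([6 -5 3; 3 4 -3; 5 -2 -2]) = -117
  + (-5) · M_22   where M_22 = det([-7 -5 3; -1 4 -3; -3 -2 -2]) = 105
  − (3) · M_23   where M_23 = det([-7 6 3; -1 3 -3; -3 5 -2]) = -9
det = (-1)·(5)·(-117) + (+1)·(-5)·(105) + (-1)·(3)·(-9) = 87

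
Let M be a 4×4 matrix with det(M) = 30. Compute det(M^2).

900

det(M^2) = (det M)^2 = (30)^2 = 900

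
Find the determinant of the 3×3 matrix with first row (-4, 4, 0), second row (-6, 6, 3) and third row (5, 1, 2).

Expand along row 1:
  + (-4) · |6 3; 1 2| = (-4)·(12 − 3) = -36
  − 4 · |-6 3; 5 2| = −4·(-12 − 15) = 108
Sum: (-36) + (108) = 72

72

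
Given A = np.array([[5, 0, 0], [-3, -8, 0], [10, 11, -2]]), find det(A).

det(A) = 80

A is lower triangular, so det(A) is the product of the diagonal entries:
det = (5) · (-8) · (-2) = 80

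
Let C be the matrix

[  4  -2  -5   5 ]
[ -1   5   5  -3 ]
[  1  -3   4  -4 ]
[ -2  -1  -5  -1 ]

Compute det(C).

-558

Expand along row 1:
  + (4) · M_11   where M_11 = det([5 5 -3; -3 4 -4; -1 -5 -1]) = -172
  − (-2) · M_12   where M_12 = det([-1 5 -3; 1 4 -4; -2 -5 -1]) = 60
  + (-5) · M_13   where M_13 = det([-1 5 -3; 1 -3 -4; -2 -1 -1]) = 67
  − (5) · M_14   where M_14 = det([-1 5 5; 1 -3 4; -2 -1 -5]) = -69
det = (+1)·(4)·(-172) + (-1)·(-2)·(60) + (+1)·(-5)·(67) + (-1)·(5)·(-69) = -558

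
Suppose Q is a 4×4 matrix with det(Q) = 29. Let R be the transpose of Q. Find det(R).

det(Qᵀ) = det(Q).
det(R) = (1)·(29) = 29

det(R) = 29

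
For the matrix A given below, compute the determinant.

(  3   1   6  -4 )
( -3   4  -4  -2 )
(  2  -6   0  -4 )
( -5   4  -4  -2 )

Expand along row 3 (it has 1 zero):
  + (2) · M_31   where M_31 = det([1 6 -4; 4 -4 -2; 4 -4 -2]) = 0
  − (-6) · M_32   where M_32 = det([3 6 -4; -3 -4 -2; -5 -4 -2]) = 56
  − (-4) · M_34   where M_34 = det([3 1 6; -3 4 -4; -5 4 -4]) = 56
det = (+1)·(2)·(0) + (-1)·(-6)·(56) + (-1)·(-4)·(56) = 560

|A| = 560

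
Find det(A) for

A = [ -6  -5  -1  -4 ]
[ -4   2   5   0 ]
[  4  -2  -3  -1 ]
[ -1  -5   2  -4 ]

Expand along row 2 (it has 1 zero):
  − (-4) · M_21   where M_21 = det([-5 -1 -4; -2 -3 -1; -5 2 -4]) = 9
  + (2) · M_22   where M_22 = det([-6 -1 -4; 4 -3 -1; -1 2 -4]) = -121
  − (5) · M_23   where M_23 = det([-6 -5 -4; 4 -2 -1; -1 -5 -4]) = -15
det = (-1)·(-4)·(9) + (+1)·(2)·(-121) + (-1)·(5)·(-15) = -131

The determinant is -131.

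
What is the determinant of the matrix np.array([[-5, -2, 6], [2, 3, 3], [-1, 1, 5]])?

-4

Expand along row 1:
  + (-5) · |3 3; 1 5| = (-5)·(15 − 3) = -60
  − (-2) · |2 3; -1 5| = −(-2)·(10 − (-3)) = 26
  + 6 · |2 3; -1 1| = 6·(2 − (-3)) = 30
Sum: (-60) + (26) + (30) = -4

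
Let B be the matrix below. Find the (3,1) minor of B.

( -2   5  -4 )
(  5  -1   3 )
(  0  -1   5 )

Delete row 3 and column 1; the remaining 2×2 submatrix is [5 -4; -1 3].
Its determinant is 5·3 − (-4)·(-1) = 11.

11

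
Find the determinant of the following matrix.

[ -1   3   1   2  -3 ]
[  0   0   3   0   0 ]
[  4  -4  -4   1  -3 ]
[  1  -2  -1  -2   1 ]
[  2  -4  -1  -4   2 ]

Expand along row 2 (it has 4 zeros):
  − (3) · M_23   where M_23 = det([-1 3 2 -3; 4 -4 1 -3; 1 -2 -2 1; 2 -4 -4 2]) = 0
det = (-1)·(3)·(0) = 0

The determinant is 0.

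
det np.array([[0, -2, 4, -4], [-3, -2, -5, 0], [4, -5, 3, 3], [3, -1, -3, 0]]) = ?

Expand along column 4 (it has 2 zeros):
  − (-4) · M_14   where M_14 = det([-3 -2 -5; 4 -5 3; 3 -1 -3]) = -151
  − (3) · M_34   where M_34 = det([0 -2 4; -3 -2 -5; 3 -1 -3]) = 84
det = (-1)·(-4)·(-151) + (-1)·(3)·(84) = -856

The determinant is -856.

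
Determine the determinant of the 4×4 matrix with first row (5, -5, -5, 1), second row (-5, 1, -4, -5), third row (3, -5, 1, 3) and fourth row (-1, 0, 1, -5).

844

Expand along row 4 (it has 1 zero):
  − (-1) · M_41   where M_41 = det([-5 -5 1; 1 -4 -5; -5 1 3]) = -94
  − (1) · M_43   where M_43 = det([5 -5 1; -5 1 -5; 3 -5 3]) = -88
  + (-5) · M_44   where M_44 = det([5 -5 -5; -5 1 -4; 3 -5 1]) = -170
det = (-1)·(-1)·(-94) + (-1)·(1)·(-88) + (+1)·(-5)·(-170) = 844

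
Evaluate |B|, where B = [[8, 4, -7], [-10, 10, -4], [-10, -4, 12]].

Expand along column 1:
  + 8 · |10 -4; -4 12| = 8·(120 − 16) = 832
  − (-10) · |4 -7; -4 12| = −(-10)·(48 − 28) = 200
  + (-10) · |4 -7; 10 -4| = (-10)·(-16 − (-70)) = -540
Sum: (832) + (200) + (-540) = 492

|B| = 492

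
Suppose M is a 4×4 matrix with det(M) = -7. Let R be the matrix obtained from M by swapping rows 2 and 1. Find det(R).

The determinant is 7.

Swapping two rows multiplies the determinant by −1.
det(R) = (-1)·(-7) = 7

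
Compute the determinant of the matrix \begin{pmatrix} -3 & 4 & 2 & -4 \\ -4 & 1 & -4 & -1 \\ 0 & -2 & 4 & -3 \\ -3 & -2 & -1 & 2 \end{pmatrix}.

Expand along row 3 (it has 1 zero):
  − (-2) · M_32   where M_32 = det([-3 2 -4; -4 -4 -1; -3 -1 2]) = 81
  + (4) · M_33   where M_33 = det([-3 4 -4; -4 1 -1; -3 -2 2]) = 0
  − (-3) · M_34   where M_34 = det([-3 4 2; -4 1 -4; -3 -2 -1]) = 81
det = (-1)·(-2)·(81) + (+1)·(4)·(0) + (-1)·(-3)·(81) = 405

405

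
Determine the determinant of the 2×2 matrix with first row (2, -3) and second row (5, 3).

det = 2·3 − (-3)·5 = 6 − (-15) = 21

The determinant is 21.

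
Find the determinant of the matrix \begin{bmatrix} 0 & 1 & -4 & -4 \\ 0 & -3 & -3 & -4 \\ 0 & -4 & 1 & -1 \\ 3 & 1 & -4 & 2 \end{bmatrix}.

Expand along column 1 (it has 3 zeros):
  − (3) · M_41   where M_41 = det([1 -4 -4; -3 -3 -4; -4 1 -1]) = 15
det = (-1)·(3)·(15) = -45

-45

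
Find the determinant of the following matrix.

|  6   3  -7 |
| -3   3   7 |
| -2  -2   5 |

The determinant is 93.

Expand along column 1:
  + 6 · |3 7; -2 5| = 6·(15 − (-14)) = 174
  − (-3) · |3 -7; -2 5| = −(-3)·(15 − 14) = 3
  + (-2) · |3 -7; 3 7| = (-2)·(21 − (-21)) = -84
Sum: (174) + (3) + (-84) = 93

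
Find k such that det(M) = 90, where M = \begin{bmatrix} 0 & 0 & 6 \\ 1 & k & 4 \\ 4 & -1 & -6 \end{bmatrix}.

Expanding along the column containing k, det(M) is linear in k: det(M) = (-24)·k + (-6).
Set (-24)·k + (-6) = 90  ⇒  (-24)·k = 96  ⇒  k = -4.

k = -4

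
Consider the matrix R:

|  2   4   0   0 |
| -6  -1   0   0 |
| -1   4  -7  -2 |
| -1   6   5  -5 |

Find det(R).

|R| = 990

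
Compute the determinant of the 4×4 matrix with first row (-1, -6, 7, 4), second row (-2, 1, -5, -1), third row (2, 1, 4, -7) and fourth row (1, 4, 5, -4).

Expand along row 1:
  + (-1) · M_11   where M_11 = det([1 -5 -1; 1 4 -7; 4 5 -4]) = 150
  − (-6) · M_12   where M_12 = det([-2 -5 -1; 2 4 -7; 1 5 -4]) = -49
  + (7) · M_13   where M_13 = det([-2 1 -1; 2 1 -7; 1 4 -4]) = -54
  − (4) · M_14   where M_14 = det([-2 1 -5; 2 1 4; 1 4 5]) = -19
det = (+1)·(-1)·(150) + (-1)·(-6)·(-49) + (+1)·(7)·(-54) + (-1)·(4)·(-19) = -746

-746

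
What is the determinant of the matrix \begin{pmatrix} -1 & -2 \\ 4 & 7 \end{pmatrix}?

det = (-1)·7 − (-2)·4 = -7 − (-8) = 1

The determinant is 1.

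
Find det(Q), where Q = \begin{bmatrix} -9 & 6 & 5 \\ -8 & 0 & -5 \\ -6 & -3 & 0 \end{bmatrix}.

435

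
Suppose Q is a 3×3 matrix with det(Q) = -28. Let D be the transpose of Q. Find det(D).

|D| = -28

det(Qᵀ) = det(Q).
det(D) = (1)·(-28) = -28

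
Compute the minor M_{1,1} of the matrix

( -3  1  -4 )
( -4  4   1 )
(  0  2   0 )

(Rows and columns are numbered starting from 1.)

Delete row 1 and column 1; the remaining 2×2 submatrix is [4 1; 2 0].
Its determinant is 4·0 − 1·2 = -2.

-2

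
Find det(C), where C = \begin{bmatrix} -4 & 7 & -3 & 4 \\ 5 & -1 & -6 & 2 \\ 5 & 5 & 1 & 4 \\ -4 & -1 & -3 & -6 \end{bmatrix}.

The determinant is 2318.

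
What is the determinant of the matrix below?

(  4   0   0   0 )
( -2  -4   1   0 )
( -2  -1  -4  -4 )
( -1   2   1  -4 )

Expand along row 1 (it has 3 zeros):
  + (4) · M_11   where M_11 = det([-4 1 0; -1 -4 -4; 2 1 -4]) = -92
det = (+1)·(4)·(-92) = -368

-368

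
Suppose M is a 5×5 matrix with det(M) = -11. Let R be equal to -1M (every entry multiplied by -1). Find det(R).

For a 5×5 matrix, det(-1M) = (-1)^5·det(M) = -1·det(M).
det(R) = (-1)·(-11) = 11

det(R) = 11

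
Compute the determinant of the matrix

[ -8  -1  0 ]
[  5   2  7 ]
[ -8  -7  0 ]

-336

Expand along column 3:
  − 7 · |-8 -1; -8 -7| = −7·(56 − 8) = -336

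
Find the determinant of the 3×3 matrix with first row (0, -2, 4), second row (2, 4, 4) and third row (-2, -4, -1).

Expand along column 1:
  − 2 · |-2 4; -4 -1| = −2·(2 − (-16)) = -36
  + (-2) · |-2 4; 4 4| = (-2)·(-8 − 16) = 48
Sum: (-36) + (48) = 12

12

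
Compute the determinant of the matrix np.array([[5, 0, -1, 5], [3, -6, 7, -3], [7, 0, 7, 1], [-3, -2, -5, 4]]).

Expand along column 2 (it has 2 zeros):
  + (-6) · M_22   where M_22 = det([5 -1 5; 7 7 1; -3 -5 4]) = 126
  + (-2) · M_42   where M_42 = det([5 -1 5; 3 7 -3; 7 7 1]) = 24
det = (+1)·(-6)·(126) + (+1)·(-2)·(24) = -804

-804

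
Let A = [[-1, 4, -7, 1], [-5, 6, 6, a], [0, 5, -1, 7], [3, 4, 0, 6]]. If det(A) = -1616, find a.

-4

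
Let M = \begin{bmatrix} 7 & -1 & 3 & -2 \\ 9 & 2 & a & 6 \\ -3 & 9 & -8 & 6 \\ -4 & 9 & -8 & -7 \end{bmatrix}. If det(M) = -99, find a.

a = 1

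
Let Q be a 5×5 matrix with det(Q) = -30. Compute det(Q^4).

det(Q^4) = (det Q)^4 = (-30)^4 = 810000

810000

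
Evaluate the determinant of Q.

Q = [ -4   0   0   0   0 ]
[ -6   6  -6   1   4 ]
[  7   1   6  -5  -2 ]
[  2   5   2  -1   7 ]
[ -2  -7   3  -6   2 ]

Expand along row 1 (it has 4 zeros):
  + (-4) · M_11   where M_11 = det([6 -6 1 4; 1 6 -5 -2; 5 2 -1 7; -7 3 -6 2]) = 2791
det = (+1)·(-4)·(2791) = -11164

|Q| = -11164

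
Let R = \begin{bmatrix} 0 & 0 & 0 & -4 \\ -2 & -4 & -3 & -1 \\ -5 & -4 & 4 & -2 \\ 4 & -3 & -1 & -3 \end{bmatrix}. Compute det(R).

-676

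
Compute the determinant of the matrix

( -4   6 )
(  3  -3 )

The determinant is -6.

det = (-4)·(-3) − 6·3 = 12 − 18 = -6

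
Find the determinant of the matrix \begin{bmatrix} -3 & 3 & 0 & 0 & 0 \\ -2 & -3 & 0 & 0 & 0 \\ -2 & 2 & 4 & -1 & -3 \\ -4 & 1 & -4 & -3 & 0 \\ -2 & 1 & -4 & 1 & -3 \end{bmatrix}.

The matrix is block lower-triangular with a 2×2 block and a 3×3 block on the diagonal, so its determinant equals the product of the determinants of the diagonal blocks.
det of the 2×2 block = 15
det of the 3×3 block = 96
det = (15)·(96) = 1440

1440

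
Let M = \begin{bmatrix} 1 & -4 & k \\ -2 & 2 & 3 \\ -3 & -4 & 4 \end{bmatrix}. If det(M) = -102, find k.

-9

Expanding along the column containing k, det(M) is linear in k: det(M) = (14)·k + (24).
Set (14)·k + (24) = -102  ⇒  (14)·k = -126  ⇒  k = -9.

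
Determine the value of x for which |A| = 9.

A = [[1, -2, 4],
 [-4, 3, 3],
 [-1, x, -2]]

x = 1

Expanding along the row containing x, det(A) is linear in x: det(A) = (-19)·x + (28).
Set (-19)·x + (28) = 9  ⇒  (-19)·x = -19  ⇒  x = 1.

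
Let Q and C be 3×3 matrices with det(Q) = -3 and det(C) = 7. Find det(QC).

-21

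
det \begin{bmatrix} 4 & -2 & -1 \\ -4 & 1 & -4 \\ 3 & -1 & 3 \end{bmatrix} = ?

-5

Expand along column 1:
  + 4 · |1 -4; -1 3| = 4·(3 − 4) = -4
  − (-4) · |-2 -1; -1 3| = −(-4)·(-6 − 1) = -28
  + 3 · |-2 -1; 1 -4| = 3·(8 − (-1)) = 27
Sum: (-4) + (-28) + (27) = -5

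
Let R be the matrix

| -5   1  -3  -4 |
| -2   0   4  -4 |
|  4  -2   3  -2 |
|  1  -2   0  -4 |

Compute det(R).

Expand along row 2 (it has 1 zero):
  − (-2) · M_21   where M_21 = det([1 -3 -4; -2 3 -2; -2 0 -4]) = -24
  − (4) · M_23   where M_23 = det([-5 1 -4; 4 -2 -2; 1 -2 -4]) = 18
  + (-4) · M_24   where M_24 = det([-5 1 -3; 4 -2 3; 1 -2 0]) = -9
det = (-1)·(-2)·(-24) + (-1)·(4)·(18) + (+1)·(-4)·(-9) = -84

|R| = -84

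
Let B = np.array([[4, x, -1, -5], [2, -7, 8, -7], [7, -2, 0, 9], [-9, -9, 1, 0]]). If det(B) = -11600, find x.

-7

Expanding along the column containing x, det(B) is linear in x: det(B) = (715)·x + (-6595).
Set (715)·x + (-6595) = -11600  ⇒  (715)·x = -5005  ⇒  x = -7.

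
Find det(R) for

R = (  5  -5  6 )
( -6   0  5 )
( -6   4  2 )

-154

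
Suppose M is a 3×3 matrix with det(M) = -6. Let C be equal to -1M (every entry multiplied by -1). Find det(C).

The determinant is 6.

For a 3×3 matrix, det(-1M) = (-1)^3·det(M) = -1·det(M).
det(C) = (-1)·(-6) = 6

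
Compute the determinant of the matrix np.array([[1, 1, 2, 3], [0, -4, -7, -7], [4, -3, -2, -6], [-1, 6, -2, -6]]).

Expand along row 2 (it has 1 zero):
  + (-4) · M_22   where M_22 = det([1 2 3; 4 -2 -6; -1 -2 -6]) = 30
  − (-7) · M_23   where M_23 = det([1 1 3; 4 -3 -6; -1 6 -6]) = 147
  + (-7) · M_24   where M_24 = det([1 1 2; 4 -3 -2; -1 6 -2]) = 70
det = (+1)·(-4)·(30) + (-1)·(-7)·(147) + (+1)·(-7)·(70) = 419

The determinant is 419.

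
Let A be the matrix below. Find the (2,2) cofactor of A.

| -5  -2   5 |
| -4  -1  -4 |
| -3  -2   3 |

0

Delete row 2 and column 2; the remaining 2×2 submatrix is [-5 5; -3 3].
Its determinant is (-5)·3 − 5·(-3) = 0.
The cofactor carries sign (−1)^(2+2) = +1, so C_{2,2} = +(0) = 0.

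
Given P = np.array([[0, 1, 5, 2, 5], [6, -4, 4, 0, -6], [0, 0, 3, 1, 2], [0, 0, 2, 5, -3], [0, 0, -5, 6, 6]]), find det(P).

P is block upper-triangular with a 2×2 block and a 3×3 block on the diagonal, so its determinant equals the product of the determinants of the diagonal blocks.
det of the 2×2 block = -6
det of the 3×3 block = 221
det = (-6)·(221) = -1326

det(P) = -1326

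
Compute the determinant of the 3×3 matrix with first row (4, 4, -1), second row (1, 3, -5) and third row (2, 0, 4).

Expand along row 3:
  + 2 · |4 -1; 3 -5| = 2·(-20 − (-3)) = -34
  + 4 · |4 4; 1 3| = 4·(12 − 4) = 32
Sum: (-34) + (32) = -2

The determinant is -2.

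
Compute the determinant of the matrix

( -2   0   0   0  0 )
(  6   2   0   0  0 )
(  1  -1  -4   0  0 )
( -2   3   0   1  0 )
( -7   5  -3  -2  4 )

The determinant is 64.

The matrix is lower triangular, so the determinant is the product of the diagonal entries:
det = (-2) · (2) · (-4) · (1) · (4) = 64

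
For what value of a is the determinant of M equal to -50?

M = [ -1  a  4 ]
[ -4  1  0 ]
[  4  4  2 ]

Expanding along the row containing a, det(M) is linear in a: det(M) = (8)·a + (-82).
Set (8)·a + (-82) = -50  ⇒  (8)·a = 32  ⇒  a = 4.

4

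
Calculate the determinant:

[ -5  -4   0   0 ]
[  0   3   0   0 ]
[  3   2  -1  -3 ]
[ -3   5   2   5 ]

The matrix is block lower-triangular with a 2×2 block and a 2×2 block on the diagonal, so its determinant equals the product of the determinants of the diagonal blocks.
det of the 2×2 block = -15
det of the 2×2 block = 1
det = (-15)·(1) = -15

-15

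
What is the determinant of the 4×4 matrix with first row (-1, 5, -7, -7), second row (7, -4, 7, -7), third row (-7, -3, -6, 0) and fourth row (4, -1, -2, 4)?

5308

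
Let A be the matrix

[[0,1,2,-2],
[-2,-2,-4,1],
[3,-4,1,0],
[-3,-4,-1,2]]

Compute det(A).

|A| = 148

Expand along row 1 (it has 1 zero):
  − (1) · M_12   where M_12 = det([-2 -4 1; 3 1 0; -3 -1 2]) = 20
  + (2) · M_13   where M_13 = det([-2 -2 1; 3 -4 0; -3 -4 2]) = 4
  − (-2) · M_14   where M_14 = det([-2 -2 -4; 3 -4 1; -3 -4 -1]) = 80
det = (-1)·(1)·(20) + (+1)·(2)·(4) + (-1)·(-2)·(80) = 148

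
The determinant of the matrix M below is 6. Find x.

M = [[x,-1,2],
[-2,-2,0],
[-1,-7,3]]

Expanding along the row containing x, det(M) is linear in x: det(M) = (-6)·x + (18).
Set (-6)·x + (18) = 6  ⇒  (-6)·x = -12  ⇒  x = 2.

2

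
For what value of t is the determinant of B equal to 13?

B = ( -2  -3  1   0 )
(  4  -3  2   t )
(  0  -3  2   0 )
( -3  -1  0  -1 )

t = 5

Expanding along the row containing t, det(B) is linear in t: det(B) = (5)·t + (-12).
Set (5)·t + (-12) = 13  ⇒  (5)·t = 25  ⇒  t = 5.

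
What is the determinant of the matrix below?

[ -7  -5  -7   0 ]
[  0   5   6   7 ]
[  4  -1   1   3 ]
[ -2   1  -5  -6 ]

-1203

Expand along row 1 (it has 1 zero):
  + (-7) · M_11   where M_11 = det([5 6 7; -1 1 3; 1 -5 -6]) = 55
  − (-5) · M_12   where M_12 = det([0 6 7; 4 1 3; -2 -5 -6]) = -18
  + (-7) · M_13   where M_13 = det([0 5 7; 4 -1 3; -2 1 -6]) = 104
det = (+1)·(-7)·(55) + (-1)·(-5)·(-18) + (+1)·(-7)·(104) = -1203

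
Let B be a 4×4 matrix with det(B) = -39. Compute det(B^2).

1521

det(B^2) = (det B)^2 = (-39)^2 = 1521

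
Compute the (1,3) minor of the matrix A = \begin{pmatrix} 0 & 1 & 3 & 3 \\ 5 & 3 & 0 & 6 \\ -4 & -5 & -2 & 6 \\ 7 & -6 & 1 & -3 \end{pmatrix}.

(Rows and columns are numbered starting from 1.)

699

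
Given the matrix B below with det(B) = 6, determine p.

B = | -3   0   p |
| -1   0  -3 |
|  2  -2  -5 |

-6

Expanding along the column containing p, det(B) is linear in p: det(B) = (2)·p + (18).
Set (2)·p + (18) = 6  ⇒  (2)·p = -12  ⇒  p = -6.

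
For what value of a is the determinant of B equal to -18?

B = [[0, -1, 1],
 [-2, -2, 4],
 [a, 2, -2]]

Expanding along the row containing a, det(B) is linear in a: det(B) = (-2)·a + (0).
Set (-2)·a + (0) = -18  ⇒  (-2)·a = -18  ⇒  a = 9.

a = 9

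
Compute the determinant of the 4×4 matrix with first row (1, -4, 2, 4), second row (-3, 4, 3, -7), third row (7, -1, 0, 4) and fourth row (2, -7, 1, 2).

The determinant is 811.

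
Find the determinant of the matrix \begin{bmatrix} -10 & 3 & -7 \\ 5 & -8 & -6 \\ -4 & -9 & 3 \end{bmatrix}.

The determinant is 1346.

Expand along row 1:
  + (-10) · |-8 -6; -9 3| = (-10)·(-24 − 54) = 780
  − 3 · |5 -6; -4 3| = −3·(15 − 24) = 27
  + (-7) · |5 -8; -4 -9| = (-7)·(-45 − 32) = 539
Sum: (780) + (27) + (539) = 1346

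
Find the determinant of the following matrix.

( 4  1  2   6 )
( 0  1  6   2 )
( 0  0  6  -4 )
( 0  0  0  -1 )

-24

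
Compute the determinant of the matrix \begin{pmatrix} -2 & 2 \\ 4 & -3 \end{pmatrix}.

The determinant is -2.

det = (-2)·(-3) − 2·4 = 6 − 8 = -2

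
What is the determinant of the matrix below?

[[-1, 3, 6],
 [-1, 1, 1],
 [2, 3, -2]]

Expand along column 1:
  + (-1) · |1 1; 3 -2| = (-1)·(-2 − 3) = 5
  − (-1) · |3 6; 3 -2| = −(-1)·(-6 − 18) = -24
  + 2 · |3 6; 1 1| = 2·(3 − 6) = -6
Sum: (5) + (-24) + (-6) = -25

-25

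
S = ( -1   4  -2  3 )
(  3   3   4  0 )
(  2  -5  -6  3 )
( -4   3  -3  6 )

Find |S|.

Expand along row 2 (it has 1 zero):
  − (3) · M_21   where M_21 = det([4 -2 3; -5 -6 3; 3 -3 6]) = -87
  + (3) · M_22   where M_22 = det([-1 -2 3; 2 -6 3; -4 -3 6]) = -15
  − (4) · M_23   where M_23 = det([-1 4 3; 2 -5 3; -4 3 6]) = -99
det = (-1)·(3)·(-87) + (+1)·(3)·(-15) + (-1)·(4)·(-99) = 612

det(S) = 612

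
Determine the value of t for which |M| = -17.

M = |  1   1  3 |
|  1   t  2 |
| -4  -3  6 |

t = 0

Expanding along the row containing t, det(M) is linear in t: det(M) = (18)·t + (-17).
Set (18)·t + (-17) = -17  ⇒  (18)·t = 0  ⇒  t = 0.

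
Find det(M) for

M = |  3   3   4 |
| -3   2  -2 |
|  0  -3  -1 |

det(M) = 3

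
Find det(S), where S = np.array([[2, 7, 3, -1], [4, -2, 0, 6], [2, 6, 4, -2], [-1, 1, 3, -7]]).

96

Expand along row 2 (it has 1 zero):
  − (4) · M_21   where M_21 = det([7 3 -1; 6 4 -2; 1 3 -7]) = -48
  + (-2) · M_22   where M_22 = det([2 3 -1; 2 4 -2; -1 3 -7]) = -6
  + (6) · M_24   where M_24 = det([2 7 3; 2 6 4; -1 1 3]) = -18
det = (-1)·(4)·(-48) + (+1)·(-2)·(-6) + (+1)·(6)·(-18) = 96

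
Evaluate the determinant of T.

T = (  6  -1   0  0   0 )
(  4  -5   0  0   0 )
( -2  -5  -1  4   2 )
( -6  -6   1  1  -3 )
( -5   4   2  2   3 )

1170

T is block lower-triangular with a 2×2 block and a 3×3 block on the diagonal, so its determinant equals the product of the determinants of the diagonal blocks.
det of the 2×2 block = -26
det of the 3×3 block = -45
det = (-26)·(-45) = 1170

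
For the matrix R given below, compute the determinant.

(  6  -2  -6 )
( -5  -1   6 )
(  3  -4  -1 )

Expand along column 1:
  + 6 · |-1 6; -4 -1| = 6·(1 − (-24)) = 150
  − (-5) · |-2 -6; -4 -1| = −(-5)·(2 − 24) = -110
  + 3 · |-2 -6; -1 6| = 3·(-12 − 6) = -54
Sum: (150) + (-110) + (-54) = -14

det(R) = -14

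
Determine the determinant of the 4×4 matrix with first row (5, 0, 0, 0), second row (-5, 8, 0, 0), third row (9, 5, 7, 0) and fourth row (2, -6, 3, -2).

-560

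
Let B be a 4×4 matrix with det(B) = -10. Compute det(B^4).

10000

det(B^4) = (det B)^4 = (-10)^4 = 10000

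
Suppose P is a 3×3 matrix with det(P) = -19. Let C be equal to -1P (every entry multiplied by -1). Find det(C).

19

For a 3×3 matrix, det(-1P) = (-1)^3·det(P) = -1·det(P).
det(C) = (-1)·(-19) = 19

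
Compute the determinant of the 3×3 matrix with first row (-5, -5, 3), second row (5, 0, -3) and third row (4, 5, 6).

The determinant is 210.

Expand along row 2:
  − 5 · |-5 3; 5 6| = −5·(-30 − 15) = 225
  − (-3) · |-5 -5; 4 5| = −(-3)·(-25 − (-20)) = -15
Sum: (225) + (-15) = 210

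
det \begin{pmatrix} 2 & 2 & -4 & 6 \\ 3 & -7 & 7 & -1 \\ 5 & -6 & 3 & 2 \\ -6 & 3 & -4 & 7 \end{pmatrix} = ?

Expand along row 1:
  + (2) · M_11   where M_11 = det([-7 7 -1; -6 3 2; 3 -4 7]) = 118
  − (2) · M_12   where M_12 = det([3 7 -1; 5 3 2; -6 -4 7]) = -240
  + (-4) · M_13   where M_13 = det([3 -7 -1; 5 -6 2; -6 3 7]) = 206
  − (6) · M_14   where M_14 = det([3 -7 7; 5 -6 3; -6 3 -4]) = -116
det = (+1)·(2)·(118) + (-1)·(2)·(-240) + (+1)·(-4)·(206) + (-1)·(6)·(-116) = 588

588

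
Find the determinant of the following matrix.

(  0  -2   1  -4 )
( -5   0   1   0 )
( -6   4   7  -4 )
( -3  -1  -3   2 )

180

Expand along row 2 (it has 2 zeros):
  − (-5) · M_21   where M_21 = det([-2 1 -4; 4 7 -4; -1 -3 2]) = 12
  − (1) · M_23   where M_23 = det([0 -2 -4; -6 4 -4; -3 -1 2]) = -120
det = (-1)·(-5)·(12) + (-1)·(1)·(-120) = 180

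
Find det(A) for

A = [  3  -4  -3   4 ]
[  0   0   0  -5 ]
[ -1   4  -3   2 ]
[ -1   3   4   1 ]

Expand along row 2 (it has 3 zeros):
  + (-5) · M_24   where M_24 = det([3 -4 -3; -1 4 -3; -1 3 4]) = 44
det = (+1)·(-5)·(44) = -220

-220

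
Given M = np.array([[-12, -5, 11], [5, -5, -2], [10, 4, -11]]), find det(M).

Expand along row 1:
  + (-12) · |-5 -2; 4 -11| = (-12)·(55 − (-8)) = -756
  − (-5) · |5 -2; 10 -11| = −(-5)·(-55 − (-20)) = -175
  + 11 · |5 -5; 10 4| = 11·(20 − (-50)) = 770
Sum: (-756) + (-175) + (770) = -161

|M| = -161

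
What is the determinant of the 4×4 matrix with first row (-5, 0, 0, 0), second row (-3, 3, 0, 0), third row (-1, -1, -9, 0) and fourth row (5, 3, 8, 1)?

The matrix is lower triangular, so the determinant is the product of the diagonal entries:
det = (-5) · (3) · (-9) · (1) = 135

135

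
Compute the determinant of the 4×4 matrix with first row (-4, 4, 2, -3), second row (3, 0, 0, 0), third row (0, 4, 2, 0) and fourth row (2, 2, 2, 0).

Expand along row 2 (it has 3 zeros):
  − (3) · M_21   where M_21 = det([4 2 -3; 4 2 0; 2 2 0]) = -12
det = (-1)·(3)·(-12) = 36

36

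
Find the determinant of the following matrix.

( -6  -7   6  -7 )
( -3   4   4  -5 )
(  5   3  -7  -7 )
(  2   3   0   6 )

Expand along row 4 (it has 1 zero):
  − (2) · M_41   where M_41 = det([-7 6 -7; 4 4 -5; 3 -7 -7]) = 799
  + (3) · M_42   where M_42 = det([-6 6 -7; -3 4 -5; 5 -7 -7]) = 95
  + (6) · M_44   where M_44 = det([-6 -7 6; -3 4 4; 5 3 -7]) = 73
det = (-1)·(2)·(799) + (+1)·(3)·(95) + (+1)·(6)·(73) = -875

-875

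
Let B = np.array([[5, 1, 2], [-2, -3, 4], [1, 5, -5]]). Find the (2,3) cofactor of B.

The cofactor is -24.

Delete row 2 and column 3; the remaining 2×2 submatrix is [5 1; 1 5].
Its determinant is 5·5 − 1·1 = 24.
The cofactor carries sign (−1)^(2+3) = −1, so C_{2,3} = −(24) = -24.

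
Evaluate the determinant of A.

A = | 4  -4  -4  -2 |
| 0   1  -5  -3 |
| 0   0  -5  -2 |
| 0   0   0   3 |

A is upper triangular, so det(A) is the product of the diagonal entries:
det = (4) · (1) · (-5) · (3) = -60

-60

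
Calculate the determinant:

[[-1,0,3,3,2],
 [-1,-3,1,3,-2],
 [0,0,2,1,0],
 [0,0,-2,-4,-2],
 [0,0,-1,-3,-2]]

The matrix is block upper-triangular with a 2×2 block and a 3×3 block on the diagonal, so its determinant equals the product of the determinants of the diagonal blocks.
det of the 2×2 block = 3
det of the 3×3 block = 2
det = (3)·(2) = 6

The determinant is 6.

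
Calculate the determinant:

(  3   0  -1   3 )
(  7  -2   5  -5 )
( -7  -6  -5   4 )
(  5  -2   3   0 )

480

Expand along row 1 (it has 1 zero):
  + (3) · M_11   where M_11 = det([-2 5 -5; -6 -5 4; -2 3 0]) = 124
  + (-1) · M_13   where M_13 = det([7 -2 -5; -7 -6 4; 5 -2 0]) = -204
  − (3) · M_14   where M_14 = det([7 -2 5; -7 -6 -5; 5 -2 3]) = 32
det = (+1)·(3)·(124) + (+1)·(-1)·(-204) + (-1)·(3)·(32) = 480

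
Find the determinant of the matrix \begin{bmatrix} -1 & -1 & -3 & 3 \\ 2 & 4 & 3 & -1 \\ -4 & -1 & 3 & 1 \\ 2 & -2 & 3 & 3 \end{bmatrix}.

Expand along row 1:
  + (-1) · M_11   where M_11 = det([4 3 -1; -1 3 1; -2 3 3]) = 24
  − (-1) · M_12   where M_12 = det([2 3 -1; -4 3 1; 2 3 3]) = 72
  + (-3) · M_13   where M_13 = det([2 4 -1; -4 -1 1; 2 -2 3]) = 44
  − (3) · M_14   where M_14 = det([2 4 3; -4 -1 3; 2 -2 3]) = 108
det = (+1)·(-1)·(24) + (-1)·(-1)·(72) + (+1)·(-3)·(44) + (-1)·(3)·(108) = -408

The determinant is -408.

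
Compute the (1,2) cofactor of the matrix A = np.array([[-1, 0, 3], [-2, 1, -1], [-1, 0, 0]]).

1

Delete row 1 and column 2; the remaining 2×2 submatrix is [-2 -1; -1 0].
Its determinant is (-2)·0 − (-1)·(-1) = -1.
The cofactor carries sign (−1)^(1+2) = −1, so C_{1,2} = −(-1) = 1.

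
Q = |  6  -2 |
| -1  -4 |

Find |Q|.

-26

det(Q) = 6·(-4) − (-2)·(-1) = -24 − 2 = -26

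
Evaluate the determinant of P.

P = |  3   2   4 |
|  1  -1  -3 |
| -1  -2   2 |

Expand along row 1:
  + 3 · |-1 -3; -2 2| = 3·(-2 − 6) = -24
  − 2 · |1 -3; -1 2| = −2·(2 − 3) = 2
  + 4 · |1 -1; -1 -2| = 4·(-2 − 1) = -12
Sum: (-24) + (2) + (-12) = -34

-34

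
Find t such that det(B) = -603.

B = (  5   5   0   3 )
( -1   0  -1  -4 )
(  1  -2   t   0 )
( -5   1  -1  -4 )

-6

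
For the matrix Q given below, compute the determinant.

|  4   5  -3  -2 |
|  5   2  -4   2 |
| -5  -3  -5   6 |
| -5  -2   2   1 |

220

Expand along row 1:
  + (4) · M_11   where M_11 = det([2 -4 2; -3 -5 6; -2 2 1]) = -30
  − (5) · M_12   where M_12 = det([5 -4 2; -5 -5 6; -5 2 1]) = -55
  + (-3) · M_13   where M_13 = det([5 2 2; -5 -3 6; -5 -2 1]) = -15
  − (-2) · M_14   where M_14 = det([5 2 -4; -5 -3 -5; -5 -2 2]) = 10
det = (+1)·(4)·(-30) + (-1)·(5)·(-55) + (+1)·(-3)·(-15) + (-1)·(-2)·(10) = 220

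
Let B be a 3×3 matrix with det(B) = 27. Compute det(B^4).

531441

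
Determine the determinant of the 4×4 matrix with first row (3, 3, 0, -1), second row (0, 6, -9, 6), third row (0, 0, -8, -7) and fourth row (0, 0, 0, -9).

The determinant is 1296.

The matrix is upper triangular, so the determinant is the product of the diagonal entries:
det = (3) · (6) · (-8) · (-9) = 1296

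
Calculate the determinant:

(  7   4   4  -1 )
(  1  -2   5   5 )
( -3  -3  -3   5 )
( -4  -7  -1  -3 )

Expand along row 1:
  + (7) · M_11   where M_11 = det([-2 5 5; -3 -3 5; -7 -1 -3]) = -338
  − (4) · M_12   where M_12 = det([1 5 5; -3 -3 5; -4 -1 -3]) = -176
  + (4) · M_13   where M_13 = det([1 -2 5; -3 -3 5; -4 -7 -3]) = 147
  − (-1) · M_14   where M_14 = det([1 -2 5; -3 -3 -3; -4 -7 -1]) = 9
det = (+1)·(7)·(-338) + (-1)·(4)·(-176) + (+1)·(4)·(147) + (-1)·(-1)·(9) = -1065

The determinant is -1065.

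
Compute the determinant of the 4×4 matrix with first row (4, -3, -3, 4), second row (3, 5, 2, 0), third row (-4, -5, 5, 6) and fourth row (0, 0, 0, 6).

Expand along row 4 (it has 3 zeros):
  + (6) · M_44   where M_44 = det([4 -3 -3; 3 5 2; -4 -5 5]) = 194
det = (+1)·(6)·(194) = 1164

The determinant is 1164.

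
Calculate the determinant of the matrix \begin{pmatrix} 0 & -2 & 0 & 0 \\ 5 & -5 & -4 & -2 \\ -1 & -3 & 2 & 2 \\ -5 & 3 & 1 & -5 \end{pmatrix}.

-36

Expand along row 1 (it has 3 zeros):
  − (-2) · M_12   where M_12 = det([5 -4 -2; -1 2 2; -5 1 -5]) = -18
det = (-1)·(-2)·(-18) = -36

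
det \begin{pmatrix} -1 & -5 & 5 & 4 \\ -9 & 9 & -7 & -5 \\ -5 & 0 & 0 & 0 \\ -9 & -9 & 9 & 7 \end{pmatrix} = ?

-10

Expand along row 3 (it has 3 zeros):
  + (-5) · M_31   where M_31 = det([-5 5 4; 9 -7 -5; -9 9 7]) = 2
det = (+1)·(-5)·(2) = -10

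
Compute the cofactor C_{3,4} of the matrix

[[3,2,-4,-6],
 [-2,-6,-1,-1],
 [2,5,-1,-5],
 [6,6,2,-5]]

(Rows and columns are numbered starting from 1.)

Delete row 3 and column 4; the remaining 3×3 submatrix is [3 2 -4; -2 -6 -1; 6 6 2].
Its determinant is -118.
The cofactor carries sign (−1)^(3+4) = −1, so C_{3,4} = −(-118) = 118.

The cofactor is 118.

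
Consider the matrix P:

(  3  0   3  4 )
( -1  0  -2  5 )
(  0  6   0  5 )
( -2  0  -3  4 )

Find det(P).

Expand along column 2 (it has 3 zeros):
  − (6) · M_32   where M_32 = det([3 3 4; -1 -2 5; -2 -3 4]) = -1
det = (-1)·(6)·(-1) = 6

|P| = 6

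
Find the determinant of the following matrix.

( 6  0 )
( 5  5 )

det = 6·5 − 0·5 = 30 − 0 = 30

30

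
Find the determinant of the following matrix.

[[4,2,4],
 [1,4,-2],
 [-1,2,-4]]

-12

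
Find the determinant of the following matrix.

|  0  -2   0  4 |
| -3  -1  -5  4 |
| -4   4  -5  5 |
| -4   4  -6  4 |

Expand along row 1 (it has 2 zeros):
  − (-2) · M_12   where M_12 = det([-3 -5 4; -4 -5 5; -4 -6 4]) = 6
  − (4) · M_14   where M_14 = det([-3 -1 -5; -4 4 -5; -4 4 -6]) = 16
det = (-1)·(-2)·(6) + (-1)·(4)·(16) = -52

-52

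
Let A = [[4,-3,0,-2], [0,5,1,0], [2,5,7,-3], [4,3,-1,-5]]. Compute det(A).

Expand along row 2 (it has 2 zeros):
  + (5) · M_22   where M_22 = det([4 0 -2; 2 7 -3; 4 -1 -5]) = -92
  − (1) · M_23   where M_23 = det([4 -3 -2; 2 5 -3; 4 3 -5]) = -30
det = (+1)·(5)·(-92) + (-1)·(1)·(-30) = -430

det(A) = -430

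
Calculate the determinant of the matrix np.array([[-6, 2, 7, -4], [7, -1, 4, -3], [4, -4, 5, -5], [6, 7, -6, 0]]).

The determinant is 1939.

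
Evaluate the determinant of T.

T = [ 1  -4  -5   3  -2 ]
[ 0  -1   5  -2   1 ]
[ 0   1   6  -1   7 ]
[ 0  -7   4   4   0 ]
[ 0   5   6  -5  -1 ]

|T| = 828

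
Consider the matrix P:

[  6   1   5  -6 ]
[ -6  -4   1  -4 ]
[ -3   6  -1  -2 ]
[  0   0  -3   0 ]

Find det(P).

1440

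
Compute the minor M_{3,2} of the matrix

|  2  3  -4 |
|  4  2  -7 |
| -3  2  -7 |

2

Delete row 3 and column 2; the remaining 2×2 submatrix is [2 -4; 4 -7].
Its determinant is 2·(-7) − (-4)·4 = 2.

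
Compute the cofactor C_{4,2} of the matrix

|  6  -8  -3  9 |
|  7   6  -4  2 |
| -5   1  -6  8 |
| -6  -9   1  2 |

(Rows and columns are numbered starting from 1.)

Delete row 4 and column 2; the remaining 3×3 submatrix is [6 -3 9; 7 -4 2; -5 -6 8].
Its determinant is -480.
The cofactor carries sign (−1)^(4+2) = +1, so C_{4,2} = +(-480) = -480.

-480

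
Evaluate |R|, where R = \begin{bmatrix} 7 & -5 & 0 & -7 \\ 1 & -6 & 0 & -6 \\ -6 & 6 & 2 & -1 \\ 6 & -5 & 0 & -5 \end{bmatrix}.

Expand along column 3 (it has 3 zeros):
  + (2) · M_33   where M_33 = det([7 -5 -7; 1 -6 -6; 6 -5 -5]) = -62
det = (+1)·(2)·(-62) = -124

|R| = -124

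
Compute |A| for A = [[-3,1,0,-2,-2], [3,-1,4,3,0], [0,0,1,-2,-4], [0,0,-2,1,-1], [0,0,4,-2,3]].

0

A is block upper-triangular with a 2×2 block and a 3×3 block on the diagonal, so its determinant equals the product of the determinants of the diagonal blocks.
det of the 2×2 block = 0
det of the 3×3 block = -3
det = (0)·(-3) = 0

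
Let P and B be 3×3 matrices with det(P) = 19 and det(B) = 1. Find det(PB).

19

det(PB) = det(P)·det(B) = (19)·(1) = 19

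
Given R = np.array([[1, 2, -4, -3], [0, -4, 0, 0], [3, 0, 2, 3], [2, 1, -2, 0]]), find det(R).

Expand along row 2 (it has 3 zeros):
  + (-4) · M_22   where M_22 = det([1 -4 -3; 3 2 3; 2 -2 0]) = 12
det = (+1)·(-4)·(12) = -48

The determinant is -48.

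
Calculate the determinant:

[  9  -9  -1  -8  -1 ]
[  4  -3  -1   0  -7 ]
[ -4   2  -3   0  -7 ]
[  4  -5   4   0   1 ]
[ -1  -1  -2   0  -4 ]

Expand along column 4 (it has 4 zeros):
  − (-8) · M_14   where M_14 = det([4 -3 -1 -7; -4 2 -3 -7; 4 -5 4 1; -1 -1 -2 -4]) = -291
det = (-1)·(-8)·(-291) = -2328

-2328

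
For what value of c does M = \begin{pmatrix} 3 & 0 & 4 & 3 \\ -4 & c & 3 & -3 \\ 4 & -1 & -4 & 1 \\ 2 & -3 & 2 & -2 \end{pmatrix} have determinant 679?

c = 6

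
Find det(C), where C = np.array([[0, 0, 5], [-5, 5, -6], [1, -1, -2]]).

0

Expand along row 1:
  + 5 · |-5 5; 1 -1| = 5·(5 − 5) = 0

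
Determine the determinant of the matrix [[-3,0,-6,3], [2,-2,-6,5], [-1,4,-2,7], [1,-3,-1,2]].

-540

Expand along row 1 (it has 1 zero):
  + (-3) · M_11   where M_11 = det([-2 -6 5; 4 -2 7; -3 -1 2]) = 118
  + (-6) · M_13   where M_13 = det([2 -2 5; -1 4 7; 1 -3 2]) = 35
  − (3) · M_14   where M_14 = det([2 -2 -6; -1 4 -2; 1 -3 -1]) = -8
det = (+1)·(-3)·(118) + (+1)·(-6)·(35) + (-1)·(3)·(-8) = -540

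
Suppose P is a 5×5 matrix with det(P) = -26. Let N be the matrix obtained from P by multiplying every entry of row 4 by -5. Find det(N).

The determinant is 130.

Scaling one row by -5 multiplies the determinant by -5.
det(N) = (-5)·(-26) = 130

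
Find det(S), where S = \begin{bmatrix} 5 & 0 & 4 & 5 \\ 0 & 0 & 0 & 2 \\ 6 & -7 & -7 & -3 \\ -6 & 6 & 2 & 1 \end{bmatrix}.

det(S) = 232

Expand along row 2 (it has 3 zeros):
  + (2) · M_24   where M_24 = det([5 0 4; 6 -7 -7; -6 6 2]) = 116
det = (+1)·(2)·(116) = 232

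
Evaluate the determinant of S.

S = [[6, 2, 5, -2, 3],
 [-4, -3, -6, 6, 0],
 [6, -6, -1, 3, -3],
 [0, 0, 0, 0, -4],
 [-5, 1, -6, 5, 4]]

det(S) = 1308

Expand along row 4 (it has 4 zeros):
  − (-4) · M_45   where M_45 = det([6 2 5 -2; -4 -3 -6 6; 6 -6 -1 3; -5 1 -6 5]) = 327
det = (-1)·(-4)·(327) = 1308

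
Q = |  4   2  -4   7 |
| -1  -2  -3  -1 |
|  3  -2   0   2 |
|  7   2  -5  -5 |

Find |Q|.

The determinant is 1152.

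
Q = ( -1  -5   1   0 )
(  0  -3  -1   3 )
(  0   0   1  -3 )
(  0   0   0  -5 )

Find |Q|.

Q is upper triangular, so det(Q) is the product of the diagonal entries:
det = (-1) · (-3) · (1) · (-5) = -15

|Q| = -15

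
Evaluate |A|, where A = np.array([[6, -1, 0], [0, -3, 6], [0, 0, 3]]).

A is upper triangular, so det(A) is the product of the diagonal entries:
det = (6) · (-3) · (3) = -54

-54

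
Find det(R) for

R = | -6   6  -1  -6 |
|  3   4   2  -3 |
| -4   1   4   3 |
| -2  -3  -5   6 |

|R| = -1497

Expand along row 1:
  + (-6) · M_11   where M_11 = det([4 2 -3; 1 4 3; -3 -5 6]) = 105
  − (6) · M_12   where M_12 = det([3 2 -3; -4 4 3; -2 -5 6]) = 69
  + (-1) · M_13   where M_13 = det([3 4 -3; -4 1 3; -2 -3 6]) = 75
  − (-6) · M_14   where M_14 = det([3 4 2; -4 1 4; -2 -3 -5]) = -63
det = (+1)·(-6)·(105) + (-1)·(6)·(69) + (+1)·(-1)·(75) + (-1)·(-6)·(-63) = -1497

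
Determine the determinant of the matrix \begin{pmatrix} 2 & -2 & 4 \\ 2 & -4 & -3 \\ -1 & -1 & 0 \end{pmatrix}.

The determinant is -36.

Expand along row 3:
  + (-1) · |-2 4; -4 -3| = (-1)·(6 − (-16)) = -22
  − (-1) · |2 4; 2 -3| = −(-1)·(-6 − 8) = -14
Sum: (-22) + (-14) = -36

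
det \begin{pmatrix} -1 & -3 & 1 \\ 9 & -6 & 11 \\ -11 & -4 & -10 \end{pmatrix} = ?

The determinant is -113.

Expand along row 1:
  + (-1) · |-6 11; -4 -10| = (-1)·(60 − (-44)) = -104
  − (-3) · |9 11; -11 -10| = −(-3)·(-90 − (-121)) = 93
  + 1 · |9 -6; -11 -4| = 1·(-36 − 66) = -102
Sum: (-104) + (93) + (-102) = -113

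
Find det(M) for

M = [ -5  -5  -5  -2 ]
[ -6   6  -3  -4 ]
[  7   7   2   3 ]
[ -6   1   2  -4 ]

Expand along row 1:
  + (-5) · M_11   where M_11 = det([6 -3 -4; 7 2 3; 1 2 -4]) = -225
  − (-5) · M_12   where M_12 = det([-6 -3 -4; 7 2 3; -6 2 -4]) = -50
  + (-5) · M_13   where M_13 = det([-6 6 -4; 7 7 3; -6 1 -4]) = 50
  − (-2) · M_14   where M_14 = det([-6 6 -3; 7 7 2; -6 1 2]) = -375
det = (+1)·(-5)·(-225) + (-1)·(-5)·(-50) + (+1)·(-5)·(50) + (-1)·(-2)·(-375) = -125

det(M) = -125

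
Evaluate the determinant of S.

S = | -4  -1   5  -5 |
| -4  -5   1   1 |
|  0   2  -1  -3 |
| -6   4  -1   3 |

-900

Expand along row 3 (it has 1 zero):
  − (2) · M_32   where M_32 = det([-4 5 -5; -4 1 1; -6 -1 3]) = -36
  + (-1) · M_33   where M_33 = det([-4 -1 -5; -4 -5 1; -6 4 3]) = 300
  − (-3) · M_34   where M_34 = det([-4 -1 5; -4 -5 1; -6 4 -1]) = -224
det = (-1)·(2)·(-36) + (+1)·(-1)·(300) + (-1)·(-3)·(-224) = -900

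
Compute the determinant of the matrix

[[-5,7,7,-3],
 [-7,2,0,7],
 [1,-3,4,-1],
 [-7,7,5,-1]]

-432

Expand along row 2 (it has 1 zero):
  − (-7) · M_21   where M_21 = det([7 7 -3; -3 4 -1; 7 5 -1]) = 66
  + (2) · M_22   where M_22 = det([-5 7 -3; 1 4 -1; -7 5 -1]) = -48
  + (7) · M_24   where M_24 = det([-5 7 7; 1 -3 4; -7 7 5]) = -114
det = (-1)·(-7)·(66) + (+1)·(2)·(-48) + (+1)·(7)·(-114) = -432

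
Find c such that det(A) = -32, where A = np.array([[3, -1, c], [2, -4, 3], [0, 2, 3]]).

Expanding along the row containing c, det(A) is linear in c: det(A) = (4)·c + (-48).
Set (4)·c + (-48) = -32  ⇒  (4)·c = 16  ⇒  c = 4.

4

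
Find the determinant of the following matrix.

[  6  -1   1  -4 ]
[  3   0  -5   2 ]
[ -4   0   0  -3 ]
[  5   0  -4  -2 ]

Expand along column 2 (it has 3 zeros):
  − (-1) · M_12   where M_12 = det([3 -5 2; -4 0 -3; 5 -4 -2]) = 111
det = (-1)·(-1)·(111) = 111

111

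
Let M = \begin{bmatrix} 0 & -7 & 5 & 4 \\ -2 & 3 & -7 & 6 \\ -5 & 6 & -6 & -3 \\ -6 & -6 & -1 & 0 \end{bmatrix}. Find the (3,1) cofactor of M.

The cofactor is -402.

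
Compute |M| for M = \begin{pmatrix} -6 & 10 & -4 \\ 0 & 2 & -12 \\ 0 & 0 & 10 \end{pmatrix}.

M is upper triangular, so det(M) is the product of the diagonal entries:
det = (-6) · (2) · (10) = -120

-120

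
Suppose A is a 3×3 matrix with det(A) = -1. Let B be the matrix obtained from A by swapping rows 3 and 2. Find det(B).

1

Swapping two rows multiplies the determinant by −1.
det(B) = (-1)·(-1) = 1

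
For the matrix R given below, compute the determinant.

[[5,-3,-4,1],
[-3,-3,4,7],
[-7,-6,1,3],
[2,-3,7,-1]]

Expand along row 1:
  + (5) · M_11   where M_11 = det([-3 4 7; -6 1 3; -3 7 -1]) = -267
  − (-3) · M_12   where M_12 = det([-3 4 7; -7 1 3; 2 7 -1]) = -295
  + (-4) · M_13   where M_13 = det([-3 -3 7; -7 -6 3; 2 -3 -1]) = 189
  − (1) · M_14   where M_14 = det([-3 -3 4; -7 -6 1; 2 -3 7]) = 96
det = (+1)·(5)·(-267) + (-1)·(-3)·(-295) + (+1)·(-4)·(189) + (-1)·(1)·(96) = -3072

The determinant is -3072.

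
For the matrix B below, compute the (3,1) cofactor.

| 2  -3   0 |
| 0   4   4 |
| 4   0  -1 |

The cofactor is -12.

Delete row 3 and column 1; the remaining 2×2 submatrix is [-3 0; 4 4].
Its determinant is (-3)·4 − 0·4 = -12.
The cofactor carries sign (−1)^(3+1) = +1, so C_{3,1} = +(-12) = -12.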